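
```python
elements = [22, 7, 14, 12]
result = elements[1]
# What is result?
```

Trace:
`elements = [22, 7, 14, 12]` → elements = [22, 7, 14, 12]
`result = elements[1]` → result = 7
So result = 7

Answer: 7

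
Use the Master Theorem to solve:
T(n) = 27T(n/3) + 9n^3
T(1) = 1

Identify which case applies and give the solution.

a=27, b=3, f(n)=9n^3. log_3(27) = 3. Since c=3 = 3, Case 2 applies: T(n) = Θ(n^log_b(a) · log n) = O(n^3 log n).

Answer: O(n^3 log n) - Case 2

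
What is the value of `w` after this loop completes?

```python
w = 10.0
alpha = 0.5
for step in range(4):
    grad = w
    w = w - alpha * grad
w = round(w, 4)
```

Gradient descent: w = 10.0 * (1 - 0.5)^4
`w` takes the values: 10.0 → 5.0 → 2.5 → 1.25 → 0.625

Answer: 0.625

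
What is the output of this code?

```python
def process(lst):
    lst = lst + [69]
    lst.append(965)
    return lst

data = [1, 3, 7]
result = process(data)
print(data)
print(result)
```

Key concept: rebinding parameter vs mutation.
Step by step:
`data = [1, 3, 7]` → data = [1, 3, 7]
`result = process(data)` → result = [1, 3, 7, 69, 965]
`print(data)` → prints [1, 3, 7]
`print(result)` → prints [1, 3, 7, 69, 965]

Answer:
[1, 3, 7]
[1, 3, 7, 69, 965]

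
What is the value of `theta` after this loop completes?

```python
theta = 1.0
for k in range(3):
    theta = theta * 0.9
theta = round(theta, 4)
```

Exponential decay: 1.0 * 0.9^3
`theta` takes the values: 1.0 → 0.9 → 0.81 → 0.729

Answer: 0.729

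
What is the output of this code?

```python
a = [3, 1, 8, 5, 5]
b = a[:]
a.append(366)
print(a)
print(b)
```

Key concept: slice [:] creates copy.
Step by step:
`a = [3, 1, 8, 5, 5]` → a = [3, 1, 8, 5, 5]
`b = a[:]` → b = [3, 1, 8, 5, 5]
`a.append(366)` → a = [3, 1, 8, 5, 5, 366]
`print(a)` → prints [3, 1, 8, 5, 5, 366]
`print(b)` → prints [3, 1, 8, 5, 5]

Answer:
[3, 1, 8, 5, 5, 366]
[3, 1, 8, 5, 5]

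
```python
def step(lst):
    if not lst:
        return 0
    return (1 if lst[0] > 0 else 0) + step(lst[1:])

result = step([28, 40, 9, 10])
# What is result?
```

Count of positive elements in [28, 40, 9, 10] = 4

Answer: 4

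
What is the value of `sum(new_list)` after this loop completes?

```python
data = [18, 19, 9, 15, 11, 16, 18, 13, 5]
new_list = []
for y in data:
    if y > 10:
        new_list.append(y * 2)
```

Sum of doubled values > 10
`new_list` takes the values: [] → [36] → [36, 38] → [36, 38, 30] → [36, 38, 30, 22] → [36, 38, 30, 22, 32] → [36, 38, 30, 22, 32, 36] → [36, 38, 30, 22, 32, 36, 26]
So `sum(new_list)` = 220

Answer: 220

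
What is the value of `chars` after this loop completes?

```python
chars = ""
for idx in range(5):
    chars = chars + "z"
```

Repeat 'z' 5 times
`chars` takes the values: "" → "z" → "zz" → "zzz" → "zzzz" → "zzzzz"

Answer: "zzzzz"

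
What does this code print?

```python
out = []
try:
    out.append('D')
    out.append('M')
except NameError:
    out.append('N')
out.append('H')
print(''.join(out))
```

Execution trace: 'D' (try body) → 'M' (try body, no exception) → 'H' (after the try/except). Output: DMH

Answer: DMH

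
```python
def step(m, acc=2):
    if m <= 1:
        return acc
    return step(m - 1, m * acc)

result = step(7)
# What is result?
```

Accumulator trace (n, acc): (7, 2) -> (6, 14) -> (5, 84) -> (4, 420) -> (3, 1680) -> (2, 5040) -> (1, 10080) -> return 10080

Answer: 10080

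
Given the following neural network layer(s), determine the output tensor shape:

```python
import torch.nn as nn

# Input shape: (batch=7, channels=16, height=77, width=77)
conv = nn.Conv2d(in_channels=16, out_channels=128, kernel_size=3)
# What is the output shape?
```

Input: (7, 16, 77, 77) -> Output: (7, 128, 75, 75)

Answer: (7, 128, 75, 75)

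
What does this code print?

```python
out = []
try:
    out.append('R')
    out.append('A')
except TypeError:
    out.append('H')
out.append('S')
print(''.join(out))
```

Execution trace: 'R' (try body) → 'A' (try body, no exception) → 'S' (after the try/except). Output: RAS

Answer: RAS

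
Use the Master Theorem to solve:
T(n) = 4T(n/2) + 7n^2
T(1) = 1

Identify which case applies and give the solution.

a=4, b=2, f(n)=7n^2. log_2(4) = 2. Since c=2 = 2, Case 2 applies: T(n) = Θ(n^log_b(a) · log n) = O(n^2 log n).

Answer: O(n^2 log n) - Case 2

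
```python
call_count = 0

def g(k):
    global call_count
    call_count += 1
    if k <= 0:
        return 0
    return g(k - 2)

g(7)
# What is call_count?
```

Linear recursion stepping by 2: 5 calls from k=7 down to ≤0.

Answer: 5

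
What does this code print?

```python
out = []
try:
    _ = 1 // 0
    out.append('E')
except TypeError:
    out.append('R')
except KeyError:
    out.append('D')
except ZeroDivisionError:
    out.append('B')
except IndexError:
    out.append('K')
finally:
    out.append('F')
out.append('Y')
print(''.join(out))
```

Execution trace: 'B' (except ZeroDivisionError) → 'F' (finally) → 'Y' (after the try/except). Output: BFY

Answer: BFY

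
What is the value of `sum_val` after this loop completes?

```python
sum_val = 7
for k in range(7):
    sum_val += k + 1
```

Start at 7, add 1 to 7 = 35
`sum_val` takes the values: 7 → 8 → 10 → 13 → 17 → 22 → 28 → 35

Answer: 35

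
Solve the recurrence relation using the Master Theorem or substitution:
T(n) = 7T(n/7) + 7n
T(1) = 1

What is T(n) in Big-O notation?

By Master Theorem: a=7, b=7, f(n)=7n. Since log_7(7) = 1 and f(n) = Θ(n^1), Case 2 applies. T(n) = O(n log n).

Answer: O(n log n)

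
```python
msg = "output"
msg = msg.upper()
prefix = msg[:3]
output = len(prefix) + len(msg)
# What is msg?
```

Trace:
`msg = "output"` → msg = 'output'
`msg = msg.upper()` → msg = 'OUTPUT'
`prefix = msg[:3]` → prefix = 'OUT'
`output = len(prefix) + len(msg)` → output = 9
So msg = 'OUTPUT'

Answer: 'OUTPUT'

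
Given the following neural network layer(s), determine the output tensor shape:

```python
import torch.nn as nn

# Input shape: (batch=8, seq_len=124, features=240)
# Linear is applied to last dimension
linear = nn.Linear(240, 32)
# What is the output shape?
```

Input: (8, 124, 240) -> Output: (8, 124, 32)

Answer: (8, 124, 32)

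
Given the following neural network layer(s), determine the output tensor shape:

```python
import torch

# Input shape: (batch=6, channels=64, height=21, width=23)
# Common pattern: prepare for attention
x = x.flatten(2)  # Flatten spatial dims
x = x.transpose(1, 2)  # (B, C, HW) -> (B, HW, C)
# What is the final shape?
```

Input: (6, 64, 21, 23) -> after flatten(2): (6, 64, 483) -> Output: (6, 483, 64)

Answer: (6, 483, 64)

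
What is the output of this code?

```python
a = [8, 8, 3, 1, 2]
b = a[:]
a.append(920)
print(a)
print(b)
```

Key concept: slice [:] creates copy.
Step by step:
`a = [8, 8, 3, 1, 2]` → a = [8, 8, 3, 1, 2]
`b = a[:]` → b = [8, 8, 3, 1, 2]
`a.append(920)` → a = [8, 8, 3, 1, 2, 920]
`print(a)` → prints [8, 8, 3, 1, 2, 920]
`print(b)` → prints [8, 8, 3, 1, 2]

Answer:
[8, 8, 3, 1, 2, 920]
[8, 8, 3, 1, 2]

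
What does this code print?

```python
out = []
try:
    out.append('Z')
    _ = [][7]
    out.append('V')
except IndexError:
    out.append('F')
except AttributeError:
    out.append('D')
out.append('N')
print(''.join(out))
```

Execution trace: 'Z' (try body) → 'F' (except IndexError) → 'N' (after the try/except). Output: ZFN

Answer: ZFN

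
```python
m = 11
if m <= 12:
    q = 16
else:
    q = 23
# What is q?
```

Trace:
`m = 11` → m = 11
`if m <= 12: ...` → m <= 12 is True → q = 16
So q = 16

Answer: 16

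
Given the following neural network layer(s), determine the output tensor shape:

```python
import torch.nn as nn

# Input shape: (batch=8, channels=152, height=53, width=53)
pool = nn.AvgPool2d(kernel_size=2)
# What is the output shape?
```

Input: (8, 152, 53, 53) -> Output: (8, 152, 26, 26)

Answer: (8, 152, 26, 26)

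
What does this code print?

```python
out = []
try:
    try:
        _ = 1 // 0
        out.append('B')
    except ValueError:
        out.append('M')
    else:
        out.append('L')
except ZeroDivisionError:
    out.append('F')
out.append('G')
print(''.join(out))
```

Execution trace: 'F' (outer except ZeroDivisionError) → 'G' (after the try/except). Output: FG

Answer: FG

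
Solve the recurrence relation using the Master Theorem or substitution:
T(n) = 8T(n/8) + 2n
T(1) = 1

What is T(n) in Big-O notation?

By Master Theorem: a=8, b=8, f(n)=2n. Since log_8(8) = 1 and f(n) = Θ(n^1), Case 2 applies. T(n) = O(n log n).

Answer: O(n log n)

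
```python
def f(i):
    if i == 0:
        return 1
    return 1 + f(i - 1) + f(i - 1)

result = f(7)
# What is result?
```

f(i) = 1 + 2·f(i-1), f(0)=1. Closed form: (1+1)·2^7 - 1 = 255.

Answer: 255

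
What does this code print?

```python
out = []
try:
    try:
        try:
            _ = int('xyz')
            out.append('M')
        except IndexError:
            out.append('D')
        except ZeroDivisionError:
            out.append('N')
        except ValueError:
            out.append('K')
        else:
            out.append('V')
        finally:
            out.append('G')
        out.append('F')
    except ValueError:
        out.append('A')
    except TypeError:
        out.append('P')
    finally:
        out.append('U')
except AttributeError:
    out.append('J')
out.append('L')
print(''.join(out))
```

Execution trace: 'K' (inner except ValueError) → 'G' (inner finally) → 'F' (try body, no exception) → 'U' (finally) → 'L' (after the try/except). Output: KGFUL

Answer: KGFUL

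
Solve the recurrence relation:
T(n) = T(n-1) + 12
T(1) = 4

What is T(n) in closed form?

Unrolling: T(n) = T(1) + 12·(n-1) = 4 + 12(n-1) = 12n - 8.

Answer: T(n) = 12n - 8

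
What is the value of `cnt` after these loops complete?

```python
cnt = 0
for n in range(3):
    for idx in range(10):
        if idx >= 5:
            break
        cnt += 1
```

Inner breaks at 5, outer runs 3 times
`cnt` takes the values: 0 → 1 → 2 → 3 → 4 → 5 → 6 → 7 → 8 → 9 → 10 → 11 → 12 → 13 → 14 → 15

Answer: 15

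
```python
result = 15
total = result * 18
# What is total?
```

Trace:
`result = 15` → result = 15
`total = result * 18` → total = 270
So total = 270

Answer: 270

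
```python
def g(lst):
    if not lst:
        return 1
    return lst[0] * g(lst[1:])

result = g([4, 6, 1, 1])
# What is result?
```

Product over [4, 6, 1, 1] = 4 * 6 * 1 * 1 = 24

Answer: 24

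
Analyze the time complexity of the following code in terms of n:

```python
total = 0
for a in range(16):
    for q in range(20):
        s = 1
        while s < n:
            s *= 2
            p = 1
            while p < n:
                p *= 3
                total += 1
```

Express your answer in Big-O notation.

Each loop level contributes: 1 × 1 × log n × log n. Multiplying the contributions gives O(log² n).

Answer: O(log² n)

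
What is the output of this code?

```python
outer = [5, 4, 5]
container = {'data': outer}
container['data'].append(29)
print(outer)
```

Key concept: dict holds reference to list.
Step by step:
`outer = [5, 4, 5]` → outer = [5, 4, 5]
`container = {'data': outer}` → container = {'data': [5, 4, 5]}
`container['data'].append(29)` → outer = [5, 4, 5, 29]; container = {'data': [5, 4, 5, 29]}
`print(outer)` → prints [5, 4, 5, 29]

Answer: [5, 4, 5, 29]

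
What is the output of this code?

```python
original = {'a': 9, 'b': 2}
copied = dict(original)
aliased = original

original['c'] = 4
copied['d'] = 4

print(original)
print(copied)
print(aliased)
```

Key concept: dict() creates copy, assignment creates alias.
Step by step:
`original = {'a': 9, 'b': 2}` → original = {'a': 9, 'b': 2}
`copied = dict(original)` → copied = {'a': 9, 'b': 2}
`aliased = original` → aliased = {'a': 9, 'b': 2} (same object as original)
`original['c'] = 4` → original = {'a': 9, 'b': 2, 'c': 4} (same object as aliased); aliased = {'a': 9, 'b': 2, 'c': 4} (same object as original)
`copied['d'] = 4` → copied = {'a': 9, 'b': 2, 'd': 4}
`print(original)` → prints {'a': 9, 'b': 2, 'c': 4}
`print(copied)` → prints {'a': 9, 'b': 2, 'd': 4}
`print(aliased)` → prints {'a': 9, 'b': 2, 'c': 4}

Answer:
{'a': 9, 'b': 2, 'c': 4}
{'a': 9, 'b': 2, 'd': 4}
{'a': 9, 'b': 2, 'c': 4}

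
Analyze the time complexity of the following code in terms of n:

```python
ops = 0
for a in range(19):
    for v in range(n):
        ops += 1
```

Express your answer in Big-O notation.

Each loop level contributes: 1 × n. Multiplying the contributions gives O(n).

Answer: O(n)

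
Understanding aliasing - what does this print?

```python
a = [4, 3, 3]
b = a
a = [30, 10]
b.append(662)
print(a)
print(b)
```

Key concept: rebinding vs mutation: a is rebound to a new list, b still points at the original.
Step by step:
`a = [4, 3, 3]` → a = [4, 3, 3]
`b = a` → b = [4, 3, 3] (same object as a)
`a = [30, 10]` → a = [30, 10]
`b.append(662)` → b = [4, 3, 3, 662]
`print(a)` → prints [30, 10]
`print(b)` → prints [4, 3, 3, 662]

Answer:
[30, 10]
[4, 3, 3, 662]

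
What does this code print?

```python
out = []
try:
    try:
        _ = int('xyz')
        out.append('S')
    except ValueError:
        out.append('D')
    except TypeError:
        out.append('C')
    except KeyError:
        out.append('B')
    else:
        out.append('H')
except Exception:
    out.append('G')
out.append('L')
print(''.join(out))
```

Execution trace: 'D' (inner except ValueError) → 'L' (after the try/except). Output: DL

Answer: DL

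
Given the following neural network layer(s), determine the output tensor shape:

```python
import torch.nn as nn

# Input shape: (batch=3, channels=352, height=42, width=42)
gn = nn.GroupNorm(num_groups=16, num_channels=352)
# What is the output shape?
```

Input: (3, 352, 42, 42) -> Output: (3, 352, 42, 42)

Answer: (3, 352, 42, 42)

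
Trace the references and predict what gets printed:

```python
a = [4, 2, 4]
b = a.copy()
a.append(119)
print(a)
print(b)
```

Key concept: list.copy() creates independent copy.
Step by step:
`a = [4, 2, 4]` → a = [4, 2, 4]
`b = a.copy()` → b = [4, 2, 4]
`a.append(119)` → a = [4, 2, 4, 119]
`print(a)` → prints [4, 2, 4, 119]
`print(b)` → prints [4, 2, 4]

Answer:
[4, 2, 4, 119]
[4, 2, 4]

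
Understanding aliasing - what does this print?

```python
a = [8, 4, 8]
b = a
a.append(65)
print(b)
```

Key concept: basic list aliasing.
Step by step:
`a = [8, 4, 8]` → a = [8, 4, 8]
`b = a` → b = [8, 4, 8] (same object as a)
`a.append(65)` → a = [8, 4, 8, 65] (same object as b); b = [8, 4, 8, 65] (same object as a)
`print(b)` → prints [8, 4, 8, 65]

Answer: [8, 4, 8, 65]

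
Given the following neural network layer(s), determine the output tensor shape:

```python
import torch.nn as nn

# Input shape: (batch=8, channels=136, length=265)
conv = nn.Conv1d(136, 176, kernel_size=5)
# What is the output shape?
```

Input: (8, 136, 265) -> Output: (8, 176, 261)

Answer: (8, 176, 261)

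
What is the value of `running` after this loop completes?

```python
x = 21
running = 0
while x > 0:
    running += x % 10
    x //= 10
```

Sum digits of 21
`running` takes the values: 0 → 1 → 3

Answer: 3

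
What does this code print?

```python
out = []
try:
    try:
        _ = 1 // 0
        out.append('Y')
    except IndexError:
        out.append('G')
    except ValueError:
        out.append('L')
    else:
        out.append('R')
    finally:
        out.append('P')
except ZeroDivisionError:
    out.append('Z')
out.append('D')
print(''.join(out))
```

Execution trace: 'P' (finally) → 'Z' (outer except ZeroDivisionError) → 'D' (after the try/except). Output: PZD

Answer: PZD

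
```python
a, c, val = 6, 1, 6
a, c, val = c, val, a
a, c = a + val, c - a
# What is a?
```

Trace:
`a, c, val = 6, 1, 6` → a = 6; c = 1; val = 6
`a, c, val = c, val, a` → a = 1; c = 6; val = 6
`a, c = a + val, c - a` → a = 7; c = 5
So a = 7

Answer: 7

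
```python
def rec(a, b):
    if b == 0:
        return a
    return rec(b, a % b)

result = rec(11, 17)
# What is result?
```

rec(11, 17) -> rec(17, 11) -> rec(11, 6) -> rec(6, 5) -> rec(5, 1) -> rec(1, 0) -> 1

Answer: 1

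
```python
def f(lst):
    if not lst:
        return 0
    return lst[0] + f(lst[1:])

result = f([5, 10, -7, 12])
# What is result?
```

5 + 10 + (-7) + 12 + 0 = 20

Answer: 20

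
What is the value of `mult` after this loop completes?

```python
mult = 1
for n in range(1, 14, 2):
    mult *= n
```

Product of 1, 3, 5, ... up to 13
`mult` takes the values: 1 → 3 → 15 → 105 → 945 → 10395 → 135135

Answer: 135135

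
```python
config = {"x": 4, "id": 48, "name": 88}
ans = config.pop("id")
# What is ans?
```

Trace:
`config = {"x": 4, "id": 48, "name": 88}` → config = {'x': 4, 'id': 48, 'name': 88}
`ans = config.pop("id")` → config = {'x': 4, 'name': 88}; ans = 48
So ans = 48

Answer: 48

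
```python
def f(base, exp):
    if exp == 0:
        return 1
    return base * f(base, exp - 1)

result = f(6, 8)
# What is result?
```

f(6, 8) = 6 * 6 * 6 * 6 * 6 * 6 * 6 * 6 = 1679616

Answer: 1679616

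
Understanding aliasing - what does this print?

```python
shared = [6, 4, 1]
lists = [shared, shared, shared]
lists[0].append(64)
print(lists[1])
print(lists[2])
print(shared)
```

Key concept: list of same reference.
Step by step:
`shared = [6, 4, 1]` → shared = [6, 4, 1]
`lists = [shared, shared, shared]` → lists = [[6, 4, 1], [6, 4, 1], [6, 4, 1]]
`lists[0].append(64)` → shared = [6, 4, 1, 64]; lists = [[6, 4, 1, 64], [6, 4, 1, 64], [6, 4, 1, 64]]
`print(lists[1])` → prints [6, 4, 1, 64]
`print(lists[2])` → prints [6, 4, 1, 64]
`print(shared)` → prints [6, 4, 1, 64]

Answer:
[6, 4, 1, 64]
[6, 4, 1, 64]
[6, 4, 1, 64]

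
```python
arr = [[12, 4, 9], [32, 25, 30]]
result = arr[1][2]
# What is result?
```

Trace:
`arr = [[12, 4, 9], [32, 25, 30]]` → arr = [[12, 4, 9], [32, 25, 30]]
`result = arr[1][2]` → result = 30
So result = 30

Answer: 30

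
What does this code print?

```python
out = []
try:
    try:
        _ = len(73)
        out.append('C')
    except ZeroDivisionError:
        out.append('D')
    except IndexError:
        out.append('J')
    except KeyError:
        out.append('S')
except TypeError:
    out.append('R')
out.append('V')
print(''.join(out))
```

Execution trace: 'R' (outer except TypeError) → 'V' (after the try/except). Output: RV

Answer: RV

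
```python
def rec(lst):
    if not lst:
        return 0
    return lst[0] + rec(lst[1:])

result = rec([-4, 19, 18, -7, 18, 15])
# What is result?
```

(-4) + 19 + 18 + (-7) + 18 + 15 + 0 = 59

Answer: 59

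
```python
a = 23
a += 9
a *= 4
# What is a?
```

Trace:
`a = 23` → a = 23
`a += 9` → a = 32
`a *= 4` → a = 128
So a = 128

Answer: 128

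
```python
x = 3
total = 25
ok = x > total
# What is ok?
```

Trace:
`x = 3` → x = 3
`total = 25` → total = 25
`ok = x > total` → ok = False
So ok = False

Answer: False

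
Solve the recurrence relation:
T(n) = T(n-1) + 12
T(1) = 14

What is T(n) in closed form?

Unrolling: T(n) = T(1) + 12·(n-1) = 14 + 12(n-1) = 12n + 2.

Answer: T(n) = 12n + 2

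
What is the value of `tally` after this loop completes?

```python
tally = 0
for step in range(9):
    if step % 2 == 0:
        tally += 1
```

Count numbers divisible by 2 in range(9)
`tally` takes the values: 0 → 1 → 2 → 3 → 4 → 5

Answer: 5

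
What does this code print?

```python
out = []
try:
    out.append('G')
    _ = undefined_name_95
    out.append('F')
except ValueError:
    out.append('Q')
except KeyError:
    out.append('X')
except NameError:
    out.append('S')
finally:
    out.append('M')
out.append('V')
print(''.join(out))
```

Execution trace: 'G' (try body) → 'S' (except NameError) → 'M' (finally) → 'V' (after the try/except). Output: GSMV

Answer: GSMV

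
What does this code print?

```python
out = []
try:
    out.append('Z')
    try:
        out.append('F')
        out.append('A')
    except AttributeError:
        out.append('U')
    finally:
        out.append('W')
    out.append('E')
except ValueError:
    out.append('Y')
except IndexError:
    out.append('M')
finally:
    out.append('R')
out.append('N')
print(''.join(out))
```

Execution trace: 'Z' (try body) → 'F' (inner try body) → 'A' (inner try body, no exception) → 'W' (inner finally) → 'E' (try body, no exception) → 'R' (finally) → 'N' (after the try/except). Output: ZFAWERN

Answer: ZFAWERN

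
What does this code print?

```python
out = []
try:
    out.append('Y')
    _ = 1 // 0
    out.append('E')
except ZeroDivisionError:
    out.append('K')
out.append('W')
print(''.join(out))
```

Execution trace: 'Y' (try body) → 'K' (except ZeroDivisionError) → 'W' (after the try/except). Output: YKW

Answer: YKW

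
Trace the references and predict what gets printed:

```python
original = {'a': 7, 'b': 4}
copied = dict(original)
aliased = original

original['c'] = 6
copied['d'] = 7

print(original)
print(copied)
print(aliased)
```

Key concept: dict() creates copy, assignment creates alias.
Step by step:
`original = {'a': 7, 'b': 4}` → original = {'a': 7, 'b': 4}
`copied = dict(original)` → copied = {'a': 7, 'b': 4}
`aliased = original` → aliased = {'a': 7, 'b': 4} (same object as original)
`original['c'] = 6` → original = {'a': 7, 'b': 4, 'c': 6} (same object as aliased); aliased = {'a': 7, 'b': 4, 'c': 6} (same object as original)
`copied['d'] = 7` → copied = {'a': 7, 'b': 4, 'd': 7}
`print(original)` → prints {'a': 7, 'b': 4, 'c': 6}
`print(copied)` → prints {'a': 7, 'b': 4, 'd': 7}
`print(aliased)` → prints {'a': 7, 'b': 4, 'c': 6}

Answer:
{'a': 7, 'b': 4, 'c': 6}
{'a': 7, 'b': 4, 'd': 7}
{'a': 7, 'b': 4, 'c': 6}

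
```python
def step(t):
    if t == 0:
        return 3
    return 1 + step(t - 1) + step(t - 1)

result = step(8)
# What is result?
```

step(t) = 1 + 2·step(t-1), step(0)=3. Closed form: (3+1)·2^8 - 1 = 1023.

Answer: 1023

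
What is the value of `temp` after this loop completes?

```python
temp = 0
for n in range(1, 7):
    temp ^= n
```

XOR of 1 to 6
`temp` takes the values: 0 → 1 → 3 → 0 → 4 → 1 → 7

Answer: 7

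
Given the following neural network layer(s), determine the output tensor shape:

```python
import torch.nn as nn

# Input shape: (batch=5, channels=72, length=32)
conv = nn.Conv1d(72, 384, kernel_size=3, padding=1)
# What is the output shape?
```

Input: (5, 72, 32) -> Output: (5, 384, 32)

Answer: (5, 384, 32)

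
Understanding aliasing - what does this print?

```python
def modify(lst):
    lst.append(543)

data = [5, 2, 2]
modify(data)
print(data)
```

Key concept: function modifies passed list.
Step by step:
`data = [5, 2, 2]` → data = [5, 2, 2]
`modify(data)` → data = [5, 2, 2, 543]
`print(data)` → prints [5, 2, 2, 543]

Answer: [5, 2, 2, 543]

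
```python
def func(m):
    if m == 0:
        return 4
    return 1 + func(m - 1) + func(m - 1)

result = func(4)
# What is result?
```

func(m) = 1 + 2·func(m-1), func(0)=4. Closed form: (4+1)·2^4 - 1 = 79.

Answer: 79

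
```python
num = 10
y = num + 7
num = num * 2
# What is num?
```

Trace:
`num = 10` → num = 10
`y = num + 7` → y = 17
`num = num * 2` → num = 20
So num = 20

Answer: 20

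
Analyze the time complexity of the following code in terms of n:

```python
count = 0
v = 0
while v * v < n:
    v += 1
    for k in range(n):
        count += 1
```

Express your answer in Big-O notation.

Each loop level contributes: √n × n. Multiplying the contributions gives O(n√n).

Answer: O(n√n)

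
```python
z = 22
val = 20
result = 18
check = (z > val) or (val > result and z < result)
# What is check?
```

Trace:
`z = 22` → z = 22
`val = 20` → val = 20
`result = 18` → result = 18
`check = (z > val) or (val > result and z < result)` → check = True
So check = True

Answer: True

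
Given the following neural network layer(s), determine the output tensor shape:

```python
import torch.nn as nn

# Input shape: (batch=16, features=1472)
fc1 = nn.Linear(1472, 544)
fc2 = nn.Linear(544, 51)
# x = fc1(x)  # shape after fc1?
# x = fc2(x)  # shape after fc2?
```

Input: (16, 1472) -> after fc1: (16, 544) -> Output: (16, 51)

Answer: (16, 51)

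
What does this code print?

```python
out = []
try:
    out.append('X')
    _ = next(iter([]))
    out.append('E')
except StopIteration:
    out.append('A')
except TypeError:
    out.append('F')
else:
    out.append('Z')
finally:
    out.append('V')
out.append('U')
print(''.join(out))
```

Execution trace: 'X' (try body) → 'A' (except StopIteration) → 'V' (finally) → 'U' (after the try/except). Output: XAVU

Answer: XAVU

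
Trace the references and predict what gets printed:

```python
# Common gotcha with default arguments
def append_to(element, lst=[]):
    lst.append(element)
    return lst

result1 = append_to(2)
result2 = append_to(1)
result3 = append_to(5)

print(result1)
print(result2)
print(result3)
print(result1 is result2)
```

Key concept: mutable default argument gotcha.
Step by step:
`result1 = append_to(2)` → result1 = [2]
`result2 = append_to(1)` → result1 = [2, 1] (same object as result2); result2 = [2, 1] (same object as result1)
`result3 = append_to(5)` → result1 = [2, 1, 5] (same object as result2, result3); result2 = [2, 1, 5] (same object as result1, result3); result3 = [2, 1, 5] (same object as result1, result2)
`print(result1)` → prints [2, 1, 5]
`print(result2)` → prints [2, 1, 5]
`print(result3)` → prints [2, 1, 5]
`print(result1 is result2)` → prints True

Answer:
[2, 1, 5]
[2, 1, 5]
[2, 1, 5]
True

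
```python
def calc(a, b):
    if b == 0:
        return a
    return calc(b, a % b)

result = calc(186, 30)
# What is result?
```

calc(186, 30) -> calc(30, 6) -> calc(6, 0) -> 6

Answer: 6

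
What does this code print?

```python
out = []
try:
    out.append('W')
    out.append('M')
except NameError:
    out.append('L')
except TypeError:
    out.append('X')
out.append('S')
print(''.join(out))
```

Execution trace: 'W' (try body) → 'M' (try body, no exception) → 'S' (after the try/except). Output: WMS

Answer: WMS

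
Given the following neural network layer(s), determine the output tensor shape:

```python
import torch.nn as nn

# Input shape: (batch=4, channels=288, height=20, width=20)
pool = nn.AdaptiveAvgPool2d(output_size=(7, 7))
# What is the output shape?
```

Input: (4, 288, 20, 20) -> Output: (4, 288, 7, 7)

Answer: (4, 288, 7, 7)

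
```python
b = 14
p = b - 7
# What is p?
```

Trace:
`b = 14` → b = 14
`p = b - 7` → p = 7
So p = 7

Answer: 7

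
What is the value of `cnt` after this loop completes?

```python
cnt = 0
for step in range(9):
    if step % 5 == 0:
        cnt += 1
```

Count numbers divisible by 5 in range(9)
`cnt` takes the values: 0 → 1 → 2

Answer: 2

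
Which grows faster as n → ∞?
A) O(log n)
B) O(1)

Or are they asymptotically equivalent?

O(log n) vs O(1): Higher order terms dominate.

Answer: A) O(log n) grows faster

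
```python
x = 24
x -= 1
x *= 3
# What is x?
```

Trace:
`x = 24` → x = 24
`x -= 1` → x = 23
`x *= 3` → x = 69
So x = 69

Answer: 69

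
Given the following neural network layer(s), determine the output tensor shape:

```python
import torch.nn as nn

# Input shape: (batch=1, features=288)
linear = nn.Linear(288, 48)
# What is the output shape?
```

Input: (1, 288) -> Output: (1, 48)

Answer: (1, 48)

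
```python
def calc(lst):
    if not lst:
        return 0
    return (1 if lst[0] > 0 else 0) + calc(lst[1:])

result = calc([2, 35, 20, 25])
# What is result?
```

Count of positive elements in [2, 35, 20, 25] = 4

Answer: 4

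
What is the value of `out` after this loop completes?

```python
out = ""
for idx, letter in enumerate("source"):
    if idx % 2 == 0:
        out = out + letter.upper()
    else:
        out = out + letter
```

Uppercase even positions in 'source'
`out` takes the values: "" → "S" → "So" → "SoU" → "SoUr" → "SoUrC" → "SoUrCe"

Answer: "SoUrCe"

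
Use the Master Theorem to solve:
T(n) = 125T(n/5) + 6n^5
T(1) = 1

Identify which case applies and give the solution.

a=125, b=5, f(n)=6n^5. log_5(125) = 3. Since c=5 > 3 and the regularity condition holds (125(n/5)^5 = (125/5^5)n^5 with 125/5^5 < 1), Case 3 applies: T(n) = Θ(f(n)) = O(n^5).

Answer: O(n^5) - Case 3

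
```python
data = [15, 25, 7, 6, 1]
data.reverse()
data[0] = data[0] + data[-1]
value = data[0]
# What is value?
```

Trace:
`data = [15, 25, 7, 6, 1]` → data = [15, 25, 7, 6, 1]
`data.reverse()` → data = [1, 6, 7, 25, 15]
`data[0] = data[0] + data[-1]` → data = [16, 6, 7, 25, 15]
`value = data[0]` → value = 16
So value = 16

Answer: 16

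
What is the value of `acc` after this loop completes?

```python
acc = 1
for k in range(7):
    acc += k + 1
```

Start at 1, add 1 to 7 = 29
`acc` takes the values: 1 → 2 → 4 → 7 → 11 → 16 → 22 → 29

Answer: 29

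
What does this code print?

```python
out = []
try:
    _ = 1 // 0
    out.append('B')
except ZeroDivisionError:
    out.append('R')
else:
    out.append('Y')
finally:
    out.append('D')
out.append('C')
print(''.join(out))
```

Execution trace: 'R' (except ZeroDivisionError) → 'D' (finally) → 'C' (after the try/except). Output: RDC

Answer: RDC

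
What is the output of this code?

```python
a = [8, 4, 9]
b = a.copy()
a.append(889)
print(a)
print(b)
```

Key concept: list.copy() creates independent copy.
Step by step:
`a = [8, 4, 9]` → a = [8, 4, 9]
`b = a.copy()` → b = [8, 4, 9]
`a.append(889)` → a = [8, 4, 9, 889]
`print(a)` → prints [8, 4, 9, 889]
`print(b)` → prints [8, 4, 9]

Answer:
[8, 4, 9, 889]
[8, 4, 9]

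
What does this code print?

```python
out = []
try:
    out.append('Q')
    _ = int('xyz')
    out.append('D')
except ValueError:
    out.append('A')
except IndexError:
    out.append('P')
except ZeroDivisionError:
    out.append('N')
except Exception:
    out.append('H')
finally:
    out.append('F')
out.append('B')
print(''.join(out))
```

Execution trace: 'Q' (try body) → 'A' (except ValueError) → 'F' (finally) → 'B' (after the try/except). Output: QAFB

Answer: QAFB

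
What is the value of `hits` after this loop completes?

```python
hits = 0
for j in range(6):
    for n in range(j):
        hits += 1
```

Triangle number: 0+1+2+...+5
`hits` takes the values: 0 → 1 → 2 → 3 → 4 → 5 → 6 → 7 → 8 → 9 → 10 → 11 → 12 → 13 → 14 → 15

Answer: 15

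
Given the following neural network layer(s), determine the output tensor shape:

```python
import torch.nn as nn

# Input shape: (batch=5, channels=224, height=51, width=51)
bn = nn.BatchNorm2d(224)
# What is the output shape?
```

Input: (5, 224, 51, 51) -> Output: (5, 224, 51, 51)

Answer: (5, 224, 51, 51)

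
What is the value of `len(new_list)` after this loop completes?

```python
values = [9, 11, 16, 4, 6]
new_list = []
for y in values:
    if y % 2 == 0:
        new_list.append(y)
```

Count even numbers in [9, 11, 16, 4, 6]
`new_list` takes the values: [] → [16] → [16, 4] → [16, 4, 6]
So `len(new_list)` = 3

Answer: 3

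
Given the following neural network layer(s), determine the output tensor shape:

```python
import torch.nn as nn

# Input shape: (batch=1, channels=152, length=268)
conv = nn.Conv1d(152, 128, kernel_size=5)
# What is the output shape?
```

Input: (1, 152, 268) -> Output: (1, 128, 264)

Answer: (1, 128, 264)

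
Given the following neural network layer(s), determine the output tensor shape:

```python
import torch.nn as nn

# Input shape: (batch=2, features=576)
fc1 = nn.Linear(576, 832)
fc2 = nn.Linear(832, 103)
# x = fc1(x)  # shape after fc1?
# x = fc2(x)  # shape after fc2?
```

Input: (2, 576) -> after fc1: (2, 832) -> Output: (2, 103)

Answer: (2, 103)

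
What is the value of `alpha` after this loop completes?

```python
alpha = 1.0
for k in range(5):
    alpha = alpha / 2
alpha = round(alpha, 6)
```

Halving LR 5 times: 1 / 2^5
`alpha` takes the values: 1.0 → 0.5 → 0.25 → 0.125 → 0.0625 → 0.03125

Answer: 0.03125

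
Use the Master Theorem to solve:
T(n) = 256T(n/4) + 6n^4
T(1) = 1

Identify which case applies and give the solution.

a=256, b=4, f(n)=6n^4. log_4(256) = 4. Since c=4 = 4, Case 2 applies: T(n) = Θ(n^log_b(a) · log n) = O(n^4 log n).

Answer: O(n^4 log n) - Case 2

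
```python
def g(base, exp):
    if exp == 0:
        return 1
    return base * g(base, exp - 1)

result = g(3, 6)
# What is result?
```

g(3, 6) = 3 * 3 * 3 * 3 * 3 * 3 = 729

Answer: 729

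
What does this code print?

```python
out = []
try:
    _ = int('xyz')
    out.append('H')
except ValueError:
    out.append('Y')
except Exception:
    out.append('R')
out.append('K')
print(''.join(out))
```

Execution trace: 'Y' (except ValueError) → 'K' (after the try/except). Output: YK

Answer: YK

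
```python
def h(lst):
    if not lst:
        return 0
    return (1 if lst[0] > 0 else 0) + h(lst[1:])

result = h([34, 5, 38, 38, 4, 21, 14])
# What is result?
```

Count of positive elements in [34, 5, 38, 38, 4, 21, 14] = 7

Answer: 7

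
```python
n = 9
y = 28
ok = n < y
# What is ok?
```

Trace:
`n = 9` → n = 9
`y = 28` → y = 28
`ok = n < y` → ok = True
So ok = True

Answer: True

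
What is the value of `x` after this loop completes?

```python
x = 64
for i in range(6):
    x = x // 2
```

Halve 6 times: 64 // 2^6 = 1
`x` takes the values: 64 → 32 → 16 → 8 → 4 → 2 → 1

Answer: 1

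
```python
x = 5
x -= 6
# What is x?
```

Trace:
`x = 5` → x = 5
`x -= 6` → x = -1
So x = -1

Answer: -1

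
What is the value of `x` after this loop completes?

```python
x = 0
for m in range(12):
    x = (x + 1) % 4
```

Increment mod 4, 12 times = 0
`x` takes the values: 0 → 1 → 2 → 3 → 0 → 1 → 2 → 3 → 0 → 1 → 2 → 3 → 0

Answer: 0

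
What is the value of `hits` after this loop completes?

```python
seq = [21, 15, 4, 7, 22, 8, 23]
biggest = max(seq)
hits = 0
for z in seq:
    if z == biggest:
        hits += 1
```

Count of max value 23 in [21, 15, 4, 7, 22, 8, 23]
`hits` takes the values: 0 → 1

Answer: 1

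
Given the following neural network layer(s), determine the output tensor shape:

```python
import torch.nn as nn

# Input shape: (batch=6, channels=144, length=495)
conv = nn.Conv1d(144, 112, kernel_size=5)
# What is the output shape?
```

Input: (6, 144, 495) -> Output: (6, 112, 491)

Answer: (6, 112, 491)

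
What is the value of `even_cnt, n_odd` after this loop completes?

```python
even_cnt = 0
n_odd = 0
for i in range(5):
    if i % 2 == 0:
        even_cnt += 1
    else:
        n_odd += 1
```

Count evens and odds in range(5)
`even_cnt, n_odd` takes the values: (0, 0) → (1, 0) → (1, 1) → (2, 1) → (2, 2) → (3, 2)

Answer: 3, 2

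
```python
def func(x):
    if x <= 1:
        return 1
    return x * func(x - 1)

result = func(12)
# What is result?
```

func(12) = 12 * 11 * 10 * 9 * 8 * 7 * 6 * 5 * 4 * 3 * 2 * 1 = 479001600

Answer: 479001600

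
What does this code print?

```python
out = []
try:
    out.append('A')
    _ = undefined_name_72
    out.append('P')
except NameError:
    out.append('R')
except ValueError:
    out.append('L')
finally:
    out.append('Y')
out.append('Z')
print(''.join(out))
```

Execution trace: 'A' (try body) → 'R' (except NameError) → 'Y' (finally) → 'Z' (after the try/except). Output: ARYZ

Answer: ARYZ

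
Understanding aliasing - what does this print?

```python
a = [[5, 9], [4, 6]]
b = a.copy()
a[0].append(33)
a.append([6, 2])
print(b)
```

Key concept: shallow copy with nested lists.
Step by step:
`a = [[5, 9], [4, 6]]` → a = [[5, 9], [4, 6]]
`b = a.copy()` → b = [[5, 9], [4, 6]]
`a[0].append(33)` → a = [[5, 9, 33], [4, 6]]; b = [[5, 9, 33], [4, 6]]
`a.append([6, 2])` → a = [[5, 9, 33], [4, 6], [6, 2]]
`print(b)` → prints [[5, 9, 33], [4, 6]]

Answer: [[5, 9, 33], [4, 6]]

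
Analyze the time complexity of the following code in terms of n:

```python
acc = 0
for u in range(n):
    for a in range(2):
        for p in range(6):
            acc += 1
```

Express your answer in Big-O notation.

Each loop level contributes: n × 1 × 1. Multiplying the contributions gives O(n).

Answer: O(n)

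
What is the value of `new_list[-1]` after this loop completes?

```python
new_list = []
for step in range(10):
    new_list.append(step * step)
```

Last element of squares 0 to 9
`new_list` takes the values: [] → [0] → [0, 1] → [0, 1, 4] → [0, 1, 4, 9] → [0, 1, 4, 9, 16] → [0, 1, 4, 9, 16, 25] → [0, 1, 4, 9, 16, 25, 36] → [0, 1, 4, 9, 16, 25, 36, 49] → [0, 1, 4, 9, 16, 25, 36, 49, 64] → [0, 1, 4, 9, 16, 25, 36, 49, 64, 81]
So `new_list[-1]` = 81

Answer: 81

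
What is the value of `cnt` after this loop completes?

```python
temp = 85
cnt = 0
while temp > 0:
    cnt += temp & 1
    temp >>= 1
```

Count set bits in 85 (binary: 0b1010101)
`cnt` takes the values: 0 → 1 → 2 → 3 → 4

Answer: 4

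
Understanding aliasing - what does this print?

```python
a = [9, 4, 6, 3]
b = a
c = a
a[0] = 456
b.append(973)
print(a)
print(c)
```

Key concept: multiple aliases.
Step by step:
`a = [9, 4, 6, 3]` → a = [9, 4, 6, 3]
`b = a` → b = [9, 4, 6, 3] (same object as a)
`c = a` → c = [9, 4, 6, 3] (same object as a, b)
`a[0] = 456` → a = [456, 4, 6, 3] (same object as b, c); b = [456, 4, 6, 3] (same object as a, c); c = [456, 4, 6, 3] (same object as a, b)
`b.append(973)` → a = [456, 4, 6, 3, 973] (same object as b, c); b = [456, 4, 6, 3, 973] (same object as a, c); c = [456, 4, 6, 3, 973] (same object as a, b)
`print(a)` → prints [456, 4, 6, 3, 973]
`print(c)` → prints [456, 4, 6, 3, 973]

Answer:
[456, 4, 6, 3, 973]
[456, 4, 6, 3, 973]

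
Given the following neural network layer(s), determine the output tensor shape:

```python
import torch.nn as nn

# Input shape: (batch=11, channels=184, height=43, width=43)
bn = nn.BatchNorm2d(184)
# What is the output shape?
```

Input: (11, 184, 43, 43) -> Output: (11, 184, 43, 43)

Answer: (11, 184, 43, 43)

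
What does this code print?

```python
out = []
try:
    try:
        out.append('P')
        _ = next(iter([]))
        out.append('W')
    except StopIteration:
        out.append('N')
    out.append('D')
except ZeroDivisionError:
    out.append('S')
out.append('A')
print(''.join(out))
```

Execution trace: 'P' (inner try body) → 'N' (inner except StopIteration) → 'D' (try body, no exception) → 'A' (after the try/except). Output: PNDA

Answer: PNDA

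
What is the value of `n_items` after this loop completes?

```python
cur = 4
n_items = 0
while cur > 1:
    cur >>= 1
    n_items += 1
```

Count right shifts until 1
`n_items` takes the values: 0 → 1 → 2

Answer: 2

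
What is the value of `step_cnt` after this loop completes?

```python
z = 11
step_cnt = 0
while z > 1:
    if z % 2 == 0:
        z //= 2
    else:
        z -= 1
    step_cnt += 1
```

Steps to reduce 11 to 1
`step_cnt` takes the values: 0 → 1 → 2 → 3 → 4 → 5

Answer: 5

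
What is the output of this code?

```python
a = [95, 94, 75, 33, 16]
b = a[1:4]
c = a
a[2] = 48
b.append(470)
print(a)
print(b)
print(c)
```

Key concept: slice vs alias.
Step by step:
`a = [95, 94, 75, 33, 16]` → a = [95, 94, 75, 33, 16]
`b = a[1:4]` → b = [94, 75, 33]
`c = a` → c = [95, 94, 75, 33, 16] (same object as a)
`a[2] = 48` → a = [95, 94, 48, 33, 16] (same object as c); c = [95, 94, 48, 33, 16] (same object as a)
`b.append(470)` → b = [94, 75, 33, 470]
`print(a)` → prints [95, 94, 48, 33, 16]
`print(b)` → prints [94, 75, 33, 470]
`print(c)` → prints [95, 94, 48, 33, 16]

Answer:
[95, 94, 48, 33, 16]
[94, 75, 33, 470]
[95, 94, 48, 33, 16]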